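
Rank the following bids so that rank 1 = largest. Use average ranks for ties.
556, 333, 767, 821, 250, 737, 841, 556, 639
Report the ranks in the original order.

6.5, 8, 3, 2, 9, 4, 1, 6.5, 5

Sorted (descending): 841, 821, 767, 737, 639, 556, 556, 333, 250
The 2 values of 556 occupy positions 6–7 → average rank (6+7)/2 = 6.5.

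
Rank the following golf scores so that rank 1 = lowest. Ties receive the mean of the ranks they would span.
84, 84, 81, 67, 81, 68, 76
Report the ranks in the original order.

6.5, 6.5, 4.5, 1, 4.5, 2, 3

Sorted (ascending): 67, 68, 76, 81, 81, 84, 84
The 2 values of 81 occupy positions 4–5 → average rank (4+5)/2 = 4.5.
The 2 values of 84 occupy positions 6–7 → average rank (6+7)/2 = 6.5.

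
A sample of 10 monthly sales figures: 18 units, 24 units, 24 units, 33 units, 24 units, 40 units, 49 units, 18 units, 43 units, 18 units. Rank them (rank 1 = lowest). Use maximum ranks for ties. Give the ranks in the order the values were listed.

Sorted (ascending): 18, 18, 18, 24, 24, 24, 33, 40, 43, 49
The 3 values of 18 occupy positions 1–3 → each gets rank 3.
The 3 values of 24 occupy positions 4–6 → each gets rank 6.

3, 6, 6, 7, 6, 8, 10, 3, 9, 3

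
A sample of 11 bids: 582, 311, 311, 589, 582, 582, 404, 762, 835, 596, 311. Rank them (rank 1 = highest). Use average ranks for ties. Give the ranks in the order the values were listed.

6, 10, 10, 4, 6, 6, 8, 2, 1, 3, 10

Sorted (descending): 835, 762, 596, 589, 582, 582, 582, 404, 311, 311, 311
The 3 values of 582 occupy positions 5–7 → average rank 6.
The 3 values of 311 occupy positions 9–11 → average rank 10.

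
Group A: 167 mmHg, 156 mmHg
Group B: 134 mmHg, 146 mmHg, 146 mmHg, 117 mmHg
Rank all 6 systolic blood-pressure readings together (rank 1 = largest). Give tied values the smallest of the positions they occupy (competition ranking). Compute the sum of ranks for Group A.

3

Sorted (descending): 167, 156, 146, 146, 134, 117
The 2 values of 146 occupy positions 3–4 → each gets rank 3.
Group A values → pooled ranks: 167→1, 156→2
Rank sum = 1 + 2 = 3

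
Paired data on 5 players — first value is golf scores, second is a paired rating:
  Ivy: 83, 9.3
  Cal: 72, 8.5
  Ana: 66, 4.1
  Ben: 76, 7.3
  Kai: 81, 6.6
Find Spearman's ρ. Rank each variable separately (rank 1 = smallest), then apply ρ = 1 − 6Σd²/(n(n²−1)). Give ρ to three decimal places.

0.600

Ranks of variable 1: 5, 2, 1, 3, 4
Ranks of variable 2: 5, 4, 1, 3, 2
d = r₁ − r₂: 0, -2, 0, 0, 2
d²: 0, 4, 0, 0, 4; Σd² = 8
ρ = 1 − 6·8/(5·24) = 1 − 48/120 = 0.600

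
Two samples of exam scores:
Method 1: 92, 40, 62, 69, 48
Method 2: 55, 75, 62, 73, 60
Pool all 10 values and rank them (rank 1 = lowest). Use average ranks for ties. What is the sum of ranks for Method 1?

Sorted (ascending): 40, 48, 55, 60, 62, 62, 69, 73, 75, 92
The 2 values of 62 occupy positions 5–6 → average rank (5+6)/2 = 5.5.
Method 1 values → pooled ranks: 92→10, 40→1, 62→5.5, 69→7, 48→2
Rank sum = 10 + 1 + 5.5 + 7 + 2 = 25.5

25.5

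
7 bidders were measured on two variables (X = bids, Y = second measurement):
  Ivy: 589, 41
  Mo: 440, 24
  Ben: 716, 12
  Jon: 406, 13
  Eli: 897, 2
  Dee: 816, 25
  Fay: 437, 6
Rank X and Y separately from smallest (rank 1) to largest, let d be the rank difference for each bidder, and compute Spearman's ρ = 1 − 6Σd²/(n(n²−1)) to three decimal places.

-0.107

Ranks of variable 1: 4, 3, 5, 1, 7, 6, 2
Ranks of variable 2: 7, 5, 3, 4, 1, 6, 2
d = r₁ − r₂: -3, -2, 2, -3, 6, 0, 0
d²: 9, 4, 4, 9, 36, 0, 0; Σd² = 62
ρ = 1 − 6·62/(7·48) = 1 − 372/336 = -0.107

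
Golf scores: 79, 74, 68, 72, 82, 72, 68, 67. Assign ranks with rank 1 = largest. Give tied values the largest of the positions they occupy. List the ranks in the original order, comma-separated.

2, 3, 7, 5, 1, 5, 7, 8

Sorted (descending): 82, 79, 74, 72, 72, 68, 68, 67
The 2 values of 72 occupy positions 4–5 → each gets rank 5.
The 2 values of 68 occupy positions 6–7 → each gets rank 7.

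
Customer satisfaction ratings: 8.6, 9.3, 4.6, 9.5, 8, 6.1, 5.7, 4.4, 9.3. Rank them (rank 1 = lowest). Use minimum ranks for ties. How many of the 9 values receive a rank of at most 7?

8

Sorted (ascending): 4.4, 4.6, 5.7, 6.1, 8, 8.6, 9.3, 9.3, 9.5
The 2 values of 9.3 occupy positions 7–8 → each gets rank 7.
Ranks ≤ 7: {1, 2, 3, 4, 5, 6, 7, 7} → 8 values.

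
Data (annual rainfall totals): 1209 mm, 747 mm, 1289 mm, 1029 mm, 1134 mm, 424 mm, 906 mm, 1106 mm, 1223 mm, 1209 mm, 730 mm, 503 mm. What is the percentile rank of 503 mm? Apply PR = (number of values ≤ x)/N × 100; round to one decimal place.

16.7

N = 12.
Strictly below 503: 1. Equal to 503: 1.
PR = 2/12 × 100 = 16.7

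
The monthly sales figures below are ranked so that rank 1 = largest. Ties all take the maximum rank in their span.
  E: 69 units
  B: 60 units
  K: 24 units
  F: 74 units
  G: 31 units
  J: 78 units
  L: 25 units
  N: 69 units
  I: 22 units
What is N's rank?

Sorted (descending): 78, 74, 69, 69, 60, 31, 25, 24, 22
The 2 values of 69 occupy positions 3–4 → each gets rank 4.
N has value 69 units → rank 4.

4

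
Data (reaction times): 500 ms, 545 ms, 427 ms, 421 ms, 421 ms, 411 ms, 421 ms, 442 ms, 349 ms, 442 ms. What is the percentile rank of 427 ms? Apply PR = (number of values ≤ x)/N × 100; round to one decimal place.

N = 10.
Strictly below 427: 5. Equal to 427: 1.
PR = 6/10 × 100 = 60.0

60.0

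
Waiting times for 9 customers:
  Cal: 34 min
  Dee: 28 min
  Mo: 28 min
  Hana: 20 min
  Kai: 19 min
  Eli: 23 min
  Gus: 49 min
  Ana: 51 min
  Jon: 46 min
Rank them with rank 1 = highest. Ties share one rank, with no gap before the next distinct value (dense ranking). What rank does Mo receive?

5

Sorted (descending): 51, 49, 46, 34, 28, 28, 23, 20, 19
The 2 values of 28 share dense rank 5.
Remaining distinct values take the next consecutive integers.
Mo has value 28 min → rank 5.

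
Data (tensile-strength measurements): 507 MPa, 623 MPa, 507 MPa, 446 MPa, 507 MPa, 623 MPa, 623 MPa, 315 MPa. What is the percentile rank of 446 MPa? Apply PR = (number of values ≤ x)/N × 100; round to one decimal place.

N = 8.
Strictly below 446: 1. Equal to 446: 1.
PR = 2/8 × 100 = 25.0

25.0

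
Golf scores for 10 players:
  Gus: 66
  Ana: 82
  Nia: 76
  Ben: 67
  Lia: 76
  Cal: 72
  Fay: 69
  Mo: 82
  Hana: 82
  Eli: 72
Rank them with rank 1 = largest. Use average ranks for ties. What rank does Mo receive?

2

Sorted (descending): 82, 82, 82, 76, 76, 72, 72, 69, 67, 66
The 3 values of 82 occupy positions 1–3 → average rank 2.
The 2 values of 76 occupy positions 4–5 → average rank (4+5)/2 = 4.5.
The 2 values of 72 occupy positions 6–7 → average rank (6+7)/2 = 6.5.
Mo has value 82 → rank 2.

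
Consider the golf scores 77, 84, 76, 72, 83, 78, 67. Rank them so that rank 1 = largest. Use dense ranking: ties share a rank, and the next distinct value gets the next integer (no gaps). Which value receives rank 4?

77

Sorted (descending): 84, 83, 78, 77, 76, 72, 67
No ties — each value takes its position as its rank.
Rank 4 → value 77.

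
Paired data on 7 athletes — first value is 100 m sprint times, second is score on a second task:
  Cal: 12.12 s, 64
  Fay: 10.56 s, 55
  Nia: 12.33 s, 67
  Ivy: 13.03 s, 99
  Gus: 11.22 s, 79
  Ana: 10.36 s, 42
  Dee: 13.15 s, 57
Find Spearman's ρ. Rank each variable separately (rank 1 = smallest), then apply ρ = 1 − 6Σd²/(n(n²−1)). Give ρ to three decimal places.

Ranks of variable 1: 4, 2, 5, 6, 3, 1, 7
Ranks of variable 2: 4, 2, 5, 7, 6, 1, 3
d = r₁ − r₂: 0, 0, 0, -1, -3, 0, 4
d²: 0, 0, 0, 1, 9, 0, 16; Σd² = 26
ρ = 1 − 6·26/(7·48) = 1 − 156/336 = 0.536

0.536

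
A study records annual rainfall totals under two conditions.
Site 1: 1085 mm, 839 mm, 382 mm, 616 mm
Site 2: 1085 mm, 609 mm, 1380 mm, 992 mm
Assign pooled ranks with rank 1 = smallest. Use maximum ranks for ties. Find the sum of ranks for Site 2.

Sorted (ascending): 382, 609, 616, 839, 992, 1085, 1085, 1380
The 2 values of 1085 occupy positions 6–7 → each gets rank 7.
Site 2 values → pooled ranks: 1085→7, 609→2, 1380→8, 992→5
Rank sum = 7 + 2 + 8 + 5 = 22

22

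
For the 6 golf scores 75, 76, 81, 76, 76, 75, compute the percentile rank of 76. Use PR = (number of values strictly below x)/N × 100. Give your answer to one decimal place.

33.3

N = 6.
Strictly below 76: 2. Equal to 76: 3.
PR = 2/6 × 100 = 33.3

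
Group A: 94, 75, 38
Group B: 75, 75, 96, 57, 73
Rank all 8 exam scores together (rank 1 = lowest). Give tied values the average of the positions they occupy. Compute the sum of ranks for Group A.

Sorted (ascending): 38, 57, 73, 75, 75, 75, 94, 96
The 3 values of 75 occupy positions 4–6 → average rank 5.
Group A values → pooled ranks: 94→7, 75→5, 38→1
Rank sum = 7 + 5 + 1 = 13

13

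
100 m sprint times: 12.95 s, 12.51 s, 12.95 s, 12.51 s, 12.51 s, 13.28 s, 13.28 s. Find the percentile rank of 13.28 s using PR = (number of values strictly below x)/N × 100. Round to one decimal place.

71.4

N = 7.
Strictly below 13.28: 5. Equal to 13.28: 2.
PR = 5/7 × 100 = 71.4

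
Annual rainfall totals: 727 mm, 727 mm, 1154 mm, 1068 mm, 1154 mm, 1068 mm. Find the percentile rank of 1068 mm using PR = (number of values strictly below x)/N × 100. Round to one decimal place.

33.3

N = 6.
Strictly below 1068: 2. Equal to 1068: 2.
PR = 2/6 × 100 = 33.3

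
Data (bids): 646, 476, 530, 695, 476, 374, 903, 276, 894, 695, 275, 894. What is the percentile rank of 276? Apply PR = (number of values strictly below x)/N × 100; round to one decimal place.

N = 12.
Strictly below 276: 1. Equal to 276: 1.
PR = 1/12 × 100 = 8.3

8.3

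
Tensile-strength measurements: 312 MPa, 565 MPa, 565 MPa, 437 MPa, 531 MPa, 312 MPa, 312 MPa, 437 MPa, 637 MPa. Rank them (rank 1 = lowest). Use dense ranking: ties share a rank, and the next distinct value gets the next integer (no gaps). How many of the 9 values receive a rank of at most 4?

Sorted (ascending): 312, 312, 312, 437, 437, 531, 565, 565, 637
The 3 values of 312 share dense rank 1.
The 2 values of 437 share dense rank 2.
The 2 values of 565 share dense rank 4.
Remaining distinct values take the next consecutive integers.
Ranks ≤ 4: {1, 1, 1, 2, 2, 3, 4, 4} → 8 values.

8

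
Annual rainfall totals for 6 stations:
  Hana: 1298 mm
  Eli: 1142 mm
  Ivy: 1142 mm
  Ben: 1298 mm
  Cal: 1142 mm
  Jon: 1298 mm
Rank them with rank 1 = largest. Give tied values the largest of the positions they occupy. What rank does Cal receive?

6

Sorted (descending): 1298, 1298, 1298, 1142, 1142, 1142
The 3 values of 1298 occupy positions 1–3 → each gets rank 3.
The 3 values of 1142 occupy positions 4–6 → each gets rank 6.
Cal has value 1142 mm → rank 6.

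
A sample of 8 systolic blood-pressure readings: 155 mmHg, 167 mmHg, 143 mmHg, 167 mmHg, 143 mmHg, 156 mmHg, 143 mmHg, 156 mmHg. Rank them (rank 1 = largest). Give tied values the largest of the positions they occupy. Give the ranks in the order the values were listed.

5, 2, 8, 2, 8, 4, 8, 4

Sorted (descending): 167, 167, 156, 156, 155, 143, 143, 143
The 2 values of 167 occupy positions 1–2 → each gets rank 2.
The 2 values of 156 occupy positions 3–4 → each gets rank 4.
The 3 values of 143 occupy positions 6–8 → each gets rank 8.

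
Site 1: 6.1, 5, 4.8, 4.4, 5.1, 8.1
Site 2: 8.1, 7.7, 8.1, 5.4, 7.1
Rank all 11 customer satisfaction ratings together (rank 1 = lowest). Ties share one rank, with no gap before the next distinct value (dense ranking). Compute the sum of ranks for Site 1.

Sorted (ascending): 4.4, 4.8, 5, 5.1, 5.4, 6.1, 7.1, 7.7, 8.1, 8.1, 8.1
The 3 values of 8.1 share dense rank 9.
Remaining distinct values take the next consecutive integers.
Site 1 values → pooled ranks: 6.1→6, 5→3, 4.8→2, 4.4→1, 5.1→4, 8.1→9
Rank sum = 6 + 3 + 2 + 1 + 4 + 9 = 25

25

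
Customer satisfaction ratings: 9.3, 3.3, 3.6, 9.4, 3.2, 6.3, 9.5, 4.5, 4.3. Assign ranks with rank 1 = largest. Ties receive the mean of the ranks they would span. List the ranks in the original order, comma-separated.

3, 8, 7, 2, 9, 4, 1, 5, 6

Sorted (descending): 9.5, 9.4, 9.3, 6.3, 4.5, 4.3, 3.6, 3.3, 3.2
No ties — each value takes its position as its rank.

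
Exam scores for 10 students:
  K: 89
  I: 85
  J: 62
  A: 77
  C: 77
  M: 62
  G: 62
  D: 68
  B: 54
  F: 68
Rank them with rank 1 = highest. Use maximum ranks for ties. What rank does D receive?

Sorted (descending): 89, 85, 77, 77, 68, 68, 62, 62, 62, 54
The 2 values of 77 occupy positions 3–4 → each gets rank 4.
The 2 values of 68 occupy positions 5–6 → each gets rank 6.
The 3 values of 62 occupy positions 7–9 → each gets rank 9.
D has value 68 → rank 6.

6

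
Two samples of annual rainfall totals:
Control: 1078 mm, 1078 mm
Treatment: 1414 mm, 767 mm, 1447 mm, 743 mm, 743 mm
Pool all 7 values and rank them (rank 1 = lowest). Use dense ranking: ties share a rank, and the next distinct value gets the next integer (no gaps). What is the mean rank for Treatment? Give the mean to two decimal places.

Sorted (ascending): 743, 743, 767, 1078, 1078, 1414, 1447
The 2 values of 743 share dense rank 1.
The 2 values of 1078 share dense rank 3.
Remaining distinct values take the next consecutive integers.
Treatment values → pooled ranks: 1414→4, 767→2, 1447→5, 743→1, 743→1
Mean rank = (4 + 2 + 5 + 1 + 1) / 5 = 2.60

2.60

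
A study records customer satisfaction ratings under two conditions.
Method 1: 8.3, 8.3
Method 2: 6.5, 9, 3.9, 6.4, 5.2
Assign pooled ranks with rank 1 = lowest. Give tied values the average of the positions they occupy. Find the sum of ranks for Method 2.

17

Sorted (ascending): 3.9, 5.2, 6.4, 6.5, 8.3, 8.3, 9
The 2 values of 8.3 occupy positions 5–6 → average rank (5+6)/2 = 5.5.
Method 2 values → pooled ranks: 6.5→4, 9→7, 3.9→1, 6.4→3, 5.2→2
Rank sum = 4 + 7 + 1 + 3 + 2 = 17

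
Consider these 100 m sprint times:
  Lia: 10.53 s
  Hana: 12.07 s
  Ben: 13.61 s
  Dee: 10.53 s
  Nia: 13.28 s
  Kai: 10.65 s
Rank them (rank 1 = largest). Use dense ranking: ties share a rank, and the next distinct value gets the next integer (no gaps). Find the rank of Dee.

5

Sorted (descending): 13.61, 13.28, 12.07, 10.65, 10.53, 10.53
The 2 values of 10.53 share dense rank 5.
Remaining distinct values take the next consecutive integers.
Dee has value 10.53 s → rank 5.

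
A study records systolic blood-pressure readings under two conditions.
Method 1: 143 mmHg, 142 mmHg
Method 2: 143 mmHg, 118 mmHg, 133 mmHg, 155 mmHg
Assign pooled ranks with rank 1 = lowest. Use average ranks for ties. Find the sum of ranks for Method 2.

13.5

Sorted (ascending): 118, 133, 142, 143, 143, 155
The 2 values of 143 occupy positions 4–5 → average rank (4+5)/2 = 4.5.
Method 2 values → pooled ranks: 143→4.5, 118→1, 133→2, 155→6
Rank sum = 4.5 + 1 + 2 + 6 = 13.5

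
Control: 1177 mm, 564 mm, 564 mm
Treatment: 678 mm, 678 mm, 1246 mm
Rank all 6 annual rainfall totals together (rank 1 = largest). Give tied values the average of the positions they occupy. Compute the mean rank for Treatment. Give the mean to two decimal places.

Sorted (descending): 1246, 1177, 678, 678, 564, 564
The 2 values of 678 occupy positions 3–4 → average rank (3+4)/2 = 3.5.
The 2 values of 564 occupy positions 5–6 → average rank (5+6)/2 = 5.5.
Treatment values → pooled ranks: 678→3.5, 678→3.5, 1246→1
Mean rank = (3.5 + 3.5 + 1) / 3 = 2.67

2.67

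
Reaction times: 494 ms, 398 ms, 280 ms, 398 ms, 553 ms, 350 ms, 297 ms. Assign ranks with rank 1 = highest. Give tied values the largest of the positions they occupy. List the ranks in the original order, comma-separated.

2, 4, 7, 4, 1, 5, 6

Sorted (descending): 553, 494, 398, 398, 350, 297, 280
The 2 values of 398 occupy positions 3–4 → each gets rank 4.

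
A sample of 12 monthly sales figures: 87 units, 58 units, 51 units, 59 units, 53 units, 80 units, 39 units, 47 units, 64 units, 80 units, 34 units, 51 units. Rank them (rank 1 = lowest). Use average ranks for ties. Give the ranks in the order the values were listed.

12, 7, 4.5, 8, 6, 10.5, 2, 3, 9, 10.5, 1, 4.5

Sorted (ascending): 34, 39, 47, 51, 51, 53, 58, 59, 64, 80, 80, 87
The 2 values of 51 occupy positions 4–5 → average rank (4+5)/2 = 4.5.
The 2 values of 80 occupy positions 10–11 → average rank (10+11)/2 = 10.5.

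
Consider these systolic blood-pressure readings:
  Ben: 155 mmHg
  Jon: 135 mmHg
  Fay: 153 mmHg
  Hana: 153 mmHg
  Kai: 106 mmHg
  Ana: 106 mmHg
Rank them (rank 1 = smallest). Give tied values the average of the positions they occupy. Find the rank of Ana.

1.5

Sorted (ascending): 106, 106, 135, 153, 153, 155
The 2 values of 106 occupy positions 1–2 → average rank (1+2)/2 = 1.5.
The 2 values of 153 occupy positions 4–5 → average rank (4+5)/2 = 4.5.
Ana has value 106 mmHg → rank 1.5.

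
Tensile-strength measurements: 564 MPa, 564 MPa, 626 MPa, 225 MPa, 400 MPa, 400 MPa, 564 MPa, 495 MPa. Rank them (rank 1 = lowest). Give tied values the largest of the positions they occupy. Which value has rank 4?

Sorted (ascending): 225, 400, 400, 495, 564, 564, 564, 626
The 2 values of 400 occupy positions 2–3 → each gets rank 3.
The 3 values of 564 occupy positions 5–7 → each gets rank 7.
Rank 4 → value 495.

495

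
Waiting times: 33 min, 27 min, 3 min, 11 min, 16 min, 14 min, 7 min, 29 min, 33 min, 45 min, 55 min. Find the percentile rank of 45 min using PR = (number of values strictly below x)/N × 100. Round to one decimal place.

N = 11.
Strictly below 45: 9. Equal to 45: 1.
PR = 9/11 × 100 = 81.8

81.8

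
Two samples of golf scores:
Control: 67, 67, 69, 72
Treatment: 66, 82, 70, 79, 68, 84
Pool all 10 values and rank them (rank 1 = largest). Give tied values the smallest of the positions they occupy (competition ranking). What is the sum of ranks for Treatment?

Sorted (descending): 84, 82, 79, 72, 70, 69, 68, 67, 67, 66
The 2 values of 67 occupy positions 8–9 → each gets rank 8.
Treatment values → pooled ranks: 66→10, 82→2, 70→5, 79→3, 68→7, 84→1
Rank sum = 10 + 2 + 5 + 3 + 7 + 1 = 28

28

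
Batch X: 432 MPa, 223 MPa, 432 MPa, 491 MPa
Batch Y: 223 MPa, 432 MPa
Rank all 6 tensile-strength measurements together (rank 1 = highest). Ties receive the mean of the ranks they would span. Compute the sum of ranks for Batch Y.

Sorted (descending): 491, 432, 432, 432, 223, 223
The 3 values of 432 occupy positions 2–4 → average rank 3.
The 2 values of 223 occupy positions 5–6 → average rank (5+6)/2 = 5.5.
Batch Y values → pooled ranks: 223→5.5, 432→3
Rank sum = 5.5 + 3 = 8.5

8.5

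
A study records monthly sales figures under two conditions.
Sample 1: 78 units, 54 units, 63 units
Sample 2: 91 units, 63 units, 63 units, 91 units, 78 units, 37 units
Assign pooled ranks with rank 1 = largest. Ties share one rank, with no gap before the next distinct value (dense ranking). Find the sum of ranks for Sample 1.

9

Sorted (descending): 91, 91, 78, 78, 63, 63, 63, 54, 37
The 2 values of 91 share dense rank 1.
The 2 values of 78 share dense rank 2.
The 3 values of 63 share dense rank 3.
Remaining distinct values take the next consecutive integers.
Sample 1 values → pooled ranks: 78→2, 54→4, 63→3
Rank sum = 2 + 4 + 3 = 9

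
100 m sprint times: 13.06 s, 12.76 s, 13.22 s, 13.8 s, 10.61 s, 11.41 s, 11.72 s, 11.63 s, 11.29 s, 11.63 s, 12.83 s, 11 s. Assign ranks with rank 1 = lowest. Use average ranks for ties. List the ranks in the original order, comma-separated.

Sorted (ascending): 10.61, 11, 11.29, 11.41, 11.63, 11.63, 11.72, 12.76, 12.83, 13.06, 13.22, 13.8
The 2 values of 11.63 occupy positions 5–6 → average rank (5+6)/2 = 5.5.

10, 8, 11, 12, 1, 4, 7, 5.5, 3, 5.5, 9, 2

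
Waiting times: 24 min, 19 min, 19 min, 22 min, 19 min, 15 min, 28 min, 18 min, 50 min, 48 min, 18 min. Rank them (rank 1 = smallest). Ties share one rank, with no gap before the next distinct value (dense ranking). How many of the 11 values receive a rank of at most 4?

7

Sorted (ascending): 15, 18, 18, 19, 19, 19, 22, 24, 28, 48, 50
The 2 values of 18 share dense rank 2.
The 3 values of 19 share dense rank 3.
Remaining distinct values take the next consecutive integers.
Ranks ≤ 4: {1, 2, 2, 3, 3, 3, 4} → 7 values.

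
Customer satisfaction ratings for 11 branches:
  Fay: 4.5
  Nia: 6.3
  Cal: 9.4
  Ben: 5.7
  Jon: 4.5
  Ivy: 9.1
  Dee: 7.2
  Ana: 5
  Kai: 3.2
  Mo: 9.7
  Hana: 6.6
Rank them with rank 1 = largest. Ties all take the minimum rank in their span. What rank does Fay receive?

Sorted (descending): 9.7, 9.4, 9.1, 7.2, 6.6, 6.3, 5.7, 5, 4.5, 4.5, 3.2
The 2 values of 4.5 occupy positions 9–10 → each gets rank 9.
Fay has value 4.5 → rank 9.

9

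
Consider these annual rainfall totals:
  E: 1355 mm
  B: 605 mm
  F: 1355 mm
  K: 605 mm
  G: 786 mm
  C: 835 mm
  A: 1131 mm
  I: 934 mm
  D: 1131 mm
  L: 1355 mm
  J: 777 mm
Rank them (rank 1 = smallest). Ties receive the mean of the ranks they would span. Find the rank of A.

Sorted (ascending): 605, 605, 777, 786, 835, 934, 1131, 1131, 1355, 1355, 1355
The 2 values of 605 occupy positions 1–2 → average rank (1+2)/2 = 1.5.
The 2 values of 1131 occupy positions 7–8 → average rank (7+8)/2 = 7.5.
The 3 values of 1355 occupy positions 9–11 → average rank 10.
A has value 1131 mm → rank 7.5.

7.5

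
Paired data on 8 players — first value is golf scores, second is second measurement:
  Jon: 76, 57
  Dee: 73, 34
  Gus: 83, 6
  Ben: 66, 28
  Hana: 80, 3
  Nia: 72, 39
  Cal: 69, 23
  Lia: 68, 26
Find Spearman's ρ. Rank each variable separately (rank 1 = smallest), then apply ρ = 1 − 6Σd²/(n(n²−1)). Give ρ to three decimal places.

Ranks of variable 1: 6, 5, 8, 1, 7, 4, 3, 2
Ranks of variable 2: 8, 6, 2, 5, 1, 7, 3, 4
d = r₁ − r₂: -2, -1, 6, -4, 6, -3, 0, -2
d²: 4, 1, 36, 16, 36, 9, 0, 4; Σd² = 106
ρ = 1 − 6·106/(8·63) = 1 − 636/504 = -0.262

-0.262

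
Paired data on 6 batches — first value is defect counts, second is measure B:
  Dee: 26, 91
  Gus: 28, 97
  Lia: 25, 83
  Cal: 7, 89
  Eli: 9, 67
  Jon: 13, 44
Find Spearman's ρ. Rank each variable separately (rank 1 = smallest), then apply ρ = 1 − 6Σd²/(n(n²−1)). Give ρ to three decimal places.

0.600

Ranks of variable 1: 5, 6, 4, 1, 2, 3
Ranks of variable 2: 5, 6, 3, 4, 2, 1
d = r₁ − r₂: 0, 0, 1, -3, 0, 2
d²: 0, 0, 1, 9, 0, 4; Σd² = 14
ρ = 1 − 6·14/(6·35) = 1 − 84/210 = 0.600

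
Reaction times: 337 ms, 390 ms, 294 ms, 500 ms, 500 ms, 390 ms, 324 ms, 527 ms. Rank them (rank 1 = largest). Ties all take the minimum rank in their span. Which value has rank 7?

Sorted (descending): 527, 500, 500, 390, 390, 337, 324, 294
The 2 values of 500 occupy positions 2–3 → each gets rank 2.
The 2 values of 390 occupy positions 4–5 → each gets rank 4.
Rank 7 → value 324.

324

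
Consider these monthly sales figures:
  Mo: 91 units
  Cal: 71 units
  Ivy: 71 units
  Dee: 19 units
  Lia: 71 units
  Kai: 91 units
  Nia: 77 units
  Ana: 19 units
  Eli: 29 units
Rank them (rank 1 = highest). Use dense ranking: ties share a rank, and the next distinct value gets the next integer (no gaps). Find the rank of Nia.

Sorted (descending): 91, 91, 77, 71, 71, 71, 29, 19, 19
The 2 values of 91 share dense rank 1.
The 3 values of 71 share dense rank 3.
The 2 values of 19 share dense rank 5.
Remaining distinct values take the next consecutive integers.
Nia has value 77 units → rank 2.

2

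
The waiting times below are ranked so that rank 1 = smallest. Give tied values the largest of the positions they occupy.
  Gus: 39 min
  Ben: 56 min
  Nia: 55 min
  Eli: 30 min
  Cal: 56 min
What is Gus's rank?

Sorted (ascending): 30, 39, 55, 56, 56
The 2 values of 56 occupy positions 4–5 → each gets rank 5.
Gus has value 39 min → rank 2.

2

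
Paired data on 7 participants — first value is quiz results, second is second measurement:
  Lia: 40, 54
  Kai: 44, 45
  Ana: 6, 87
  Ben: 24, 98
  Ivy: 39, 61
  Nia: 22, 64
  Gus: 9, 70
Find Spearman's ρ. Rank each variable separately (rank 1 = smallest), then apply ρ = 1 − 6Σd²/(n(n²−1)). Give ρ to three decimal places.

-0.786

Ranks of variable 1: 6, 7, 1, 4, 5, 3, 2
Ranks of variable 2: 2, 1, 6, 7, 3, 4, 5
d = r₁ − r₂: 4, 6, -5, -3, 2, -1, -3
d²: 16, 36, 25, 9, 4, 1, 9; Σd² = 100
ρ = 1 − 6·100/(7·48) = 1 − 600/336 = -0.786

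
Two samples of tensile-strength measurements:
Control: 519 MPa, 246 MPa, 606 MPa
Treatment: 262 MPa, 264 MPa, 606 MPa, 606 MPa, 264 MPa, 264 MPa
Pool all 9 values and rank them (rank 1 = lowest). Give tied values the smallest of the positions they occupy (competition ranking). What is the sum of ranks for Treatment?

Sorted (ascending): 246, 262, 264, 264, 264, 519, 606, 606, 606
The 3 values of 264 occupy positions 3–5 → each gets rank 3.
The 3 values of 606 occupy positions 7–9 → each gets rank 7.
Treatment values → pooled ranks: 262→2, 264→3, 606→7, 606→7, 264→3, 264→3
Rank sum = 2 + 3 + 7 + 7 + 3 + 3 = 25

25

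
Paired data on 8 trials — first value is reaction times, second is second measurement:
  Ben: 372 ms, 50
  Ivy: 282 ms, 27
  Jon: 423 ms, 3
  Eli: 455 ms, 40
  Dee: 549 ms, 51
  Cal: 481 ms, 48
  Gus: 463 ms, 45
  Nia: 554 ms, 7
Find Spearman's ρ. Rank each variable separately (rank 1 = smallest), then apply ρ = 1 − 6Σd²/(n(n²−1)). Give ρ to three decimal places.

0.167

Ranks of variable 1: 2, 1, 3, 4, 7, 6, 5, 8
Ranks of variable 2: 7, 3, 1, 4, 8, 6, 5, 2
d = r₁ − r₂: -5, -2, 2, 0, -1, 0, 0, 6
d²: 25, 4, 4, 0, 1, 0, 0, 36; Σd² = 70
ρ = 1 − 6·70/(8·63) = 1 − 420/504 = 0.167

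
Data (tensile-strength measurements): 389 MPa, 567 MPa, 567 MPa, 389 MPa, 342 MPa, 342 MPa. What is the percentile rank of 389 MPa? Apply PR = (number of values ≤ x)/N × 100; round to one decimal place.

66.7

N = 6.
Strictly below 389: 2. Equal to 389: 2.
PR = 4/6 × 100 = 66.7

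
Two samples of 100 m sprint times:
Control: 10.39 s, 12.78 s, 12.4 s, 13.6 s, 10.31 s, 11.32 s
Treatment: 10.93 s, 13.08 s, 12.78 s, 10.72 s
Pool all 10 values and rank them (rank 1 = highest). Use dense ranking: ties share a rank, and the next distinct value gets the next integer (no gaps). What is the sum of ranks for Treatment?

18

Sorted (descending): 13.6, 13.08, 12.78, 12.78, 12.4, 11.32, 10.93, 10.72, 10.39, 10.31
The 2 values of 12.78 share dense rank 3.
Remaining distinct values take the next consecutive integers.
Treatment values → pooled ranks: 10.93→6, 13.08→2, 12.78→3, 10.72→7
Rank sum = 6 + 2 + 3 + 7 = 18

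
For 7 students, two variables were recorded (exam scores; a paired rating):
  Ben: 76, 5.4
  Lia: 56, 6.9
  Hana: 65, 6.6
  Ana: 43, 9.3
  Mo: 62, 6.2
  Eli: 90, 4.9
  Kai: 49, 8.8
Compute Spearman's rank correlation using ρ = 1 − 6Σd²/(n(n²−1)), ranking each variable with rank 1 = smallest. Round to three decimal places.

-0.964

Ranks of variable 1: 6, 3, 5, 1, 4, 7, 2
Ranks of variable 2: 2, 5, 4, 7, 3, 1, 6
d = r₁ − r₂: 4, -2, 1, -6, 1, 6, -4
d²: 16, 4, 1, 36, 1, 36, 16; Σd² = 110
ρ = 1 − 6·110/(7·48) = 1 − 660/336 = -0.964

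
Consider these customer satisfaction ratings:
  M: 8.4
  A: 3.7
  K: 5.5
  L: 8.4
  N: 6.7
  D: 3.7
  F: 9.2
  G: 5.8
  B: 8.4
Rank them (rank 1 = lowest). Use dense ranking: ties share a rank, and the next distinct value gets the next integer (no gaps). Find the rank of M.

5

Sorted (ascending): 3.7, 3.7, 5.5, 5.8, 6.7, 8.4, 8.4, 8.4, 9.2
The 2 values of 3.7 share dense rank 1.
The 3 values of 8.4 share dense rank 5.
Remaining distinct values take the next consecutive integers.
M has value 8.4 → rank 5.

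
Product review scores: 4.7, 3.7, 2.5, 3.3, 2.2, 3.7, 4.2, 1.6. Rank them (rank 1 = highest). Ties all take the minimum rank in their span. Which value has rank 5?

3.3

Sorted (descending): 4.7, 4.2, 3.7, 3.7, 3.3, 2.5, 2.2, 1.6
The 2 values of 3.7 occupy positions 3–4 → each gets rank 3.
Rank 5 → value 3.3.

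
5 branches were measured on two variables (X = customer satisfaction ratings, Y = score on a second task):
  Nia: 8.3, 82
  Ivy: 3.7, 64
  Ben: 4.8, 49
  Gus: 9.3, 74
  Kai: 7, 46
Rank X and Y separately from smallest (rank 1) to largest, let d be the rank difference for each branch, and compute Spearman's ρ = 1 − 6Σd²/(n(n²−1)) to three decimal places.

Ranks of variable 1: 4, 1, 2, 5, 3
Ranks of variable 2: 5, 3, 2, 4, 1
d = r₁ − r₂: -1, -2, 0, 1, 2
d²: 1, 4, 0, 1, 4; Σd² = 10
ρ = 1 − 6·10/(5·24) = 1 − 60/120 = 0.500

0.500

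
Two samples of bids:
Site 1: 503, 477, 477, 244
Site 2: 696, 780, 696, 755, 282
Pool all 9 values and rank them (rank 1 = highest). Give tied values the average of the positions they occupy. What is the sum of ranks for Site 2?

18

Sorted (descending): 780, 755, 696, 696, 503, 477, 477, 282, 244
The 2 values of 696 occupy positions 3–4 → average rank (3+4)/2 = 3.5.
The 2 values of 477 occupy positions 6–7 → average rank (6+7)/2 = 6.5.
Site 2 values → pooled ranks: 696→3.5, 780→1, 696→3.5, 755→2, 282→8
Rank sum = 3.5 + 1 + 3.5 + 2 + 8 = 18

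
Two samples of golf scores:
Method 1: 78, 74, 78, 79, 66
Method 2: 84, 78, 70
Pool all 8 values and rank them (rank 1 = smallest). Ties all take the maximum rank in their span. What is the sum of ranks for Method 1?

23

Sorted (ascending): 66, 70, 74, 78, 78, 78, 79, 84
The 3 values of 78 occupy positions 4–6 → each gets rank 6.
Method 1 values → pooled ranks: 78→6, 74→3, 78→6, 79→7, 66→1
Rank sum = 6 + 3 + 6 + 7 + 1 = 23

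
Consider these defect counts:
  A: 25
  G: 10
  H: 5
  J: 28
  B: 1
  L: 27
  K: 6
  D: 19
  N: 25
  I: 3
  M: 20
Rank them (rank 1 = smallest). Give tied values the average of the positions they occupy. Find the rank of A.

Sorted (ascending): 1, 3, 5, 6, 10, 19, 20, 25, 25, 27, 28
The 2 values of 25 occupy positions 8–9 → average rank (8+9)/2 = 8.5.
A has value 25 → rank 8.5.

8.5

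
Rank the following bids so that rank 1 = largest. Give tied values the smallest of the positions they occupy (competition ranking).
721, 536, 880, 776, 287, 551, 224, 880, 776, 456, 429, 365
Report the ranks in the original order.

5, 7, 1, 3, 11, 6, 12, 1, 3, 8, 9, 10

Sorted (descending): 880, 880, 776, 776, 721, 551, 536, 456, 429, 365, 287, 224
The 2 values of 880 occupy positions 1–2 → each gets rank 1.
The 2 values of 776 occupy positions 3–4 → each gets rank 3.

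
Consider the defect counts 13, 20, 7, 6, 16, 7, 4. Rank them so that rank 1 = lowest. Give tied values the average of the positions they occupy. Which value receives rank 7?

Sorted (ascending): 4, 6, 7, 7, 13, 16, 20
The 2 values of 7 occupy positions 3–4 → average rank (3+4)/2 = 3.5.
Rank 7 → value 20.

20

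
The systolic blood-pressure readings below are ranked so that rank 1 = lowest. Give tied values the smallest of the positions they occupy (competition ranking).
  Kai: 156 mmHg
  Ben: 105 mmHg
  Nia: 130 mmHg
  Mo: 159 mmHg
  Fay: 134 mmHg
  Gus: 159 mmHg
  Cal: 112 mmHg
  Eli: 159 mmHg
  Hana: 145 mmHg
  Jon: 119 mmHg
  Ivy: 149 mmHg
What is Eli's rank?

9

Sorted (ascending): 105, 112, 119, 130, 134, 145, 149, 156, 159, 159, 159
The 3 values of 159 occupy positions 9–11 → each gets rank 9.
Eli has value 159 mmHg → rank 9.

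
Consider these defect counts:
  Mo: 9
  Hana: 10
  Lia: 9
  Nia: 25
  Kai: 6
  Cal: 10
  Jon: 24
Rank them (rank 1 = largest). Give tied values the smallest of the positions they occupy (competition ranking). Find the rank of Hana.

3

Sorted (descending): 25, 24, 10, 10, 9, 9, 6
The 2 values of 10 occupy positions 3–4 → each gets rank 3.
The 2 values of 9 occupy positions 5–6 → each gets rank 5.
Hana has value 10 → rank 3.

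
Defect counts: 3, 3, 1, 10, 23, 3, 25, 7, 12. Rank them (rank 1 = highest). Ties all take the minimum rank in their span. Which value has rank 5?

7

Sorted (descending): 25, 23, 12, 10, 7, 3, 3, 3, 1
The 3 values of 3 occupy positions 6–8 → each gets rank 6.
Rank 5 → value 7.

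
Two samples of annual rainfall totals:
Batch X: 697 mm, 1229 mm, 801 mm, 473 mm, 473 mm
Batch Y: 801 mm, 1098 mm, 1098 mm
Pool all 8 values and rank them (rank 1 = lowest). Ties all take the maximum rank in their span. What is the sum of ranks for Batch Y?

19

Sorted (ascending): 473, 473, 697, 801, 801, 1098, 1098, 1229
The 2 values of 473 occupy positions 1–2 → each gets rank 2.
The 2 values of 801 occupy positions 4–5 → each gets rank 5.
The 2 values of 1098 occupy positions 6–7 → each gets rank 7.
Batch Y values → pooled ranks: 801→5, 1098→7, 1098→7
Rank sum = 5 + 7 + 7 = 19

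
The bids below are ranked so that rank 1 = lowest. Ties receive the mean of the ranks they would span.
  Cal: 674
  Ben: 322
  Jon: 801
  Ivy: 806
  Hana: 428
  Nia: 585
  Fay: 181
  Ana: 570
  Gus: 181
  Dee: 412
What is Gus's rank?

Sorted (ascending): 181, 181, 322, 412, 428, 570, 585, 674, 801, 806
The 2 values of 181 occupy positions 1–2 → average rank (1+2)/2 = 1.5.
Gus has value 181 → rank 1.5.

1.5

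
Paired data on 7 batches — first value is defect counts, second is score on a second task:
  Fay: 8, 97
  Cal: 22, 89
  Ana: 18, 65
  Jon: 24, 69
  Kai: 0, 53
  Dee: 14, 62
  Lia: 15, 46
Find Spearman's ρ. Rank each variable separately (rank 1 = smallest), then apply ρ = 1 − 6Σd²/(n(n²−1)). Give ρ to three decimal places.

0.286

Ranks of variable 1: 2, 6, 5, 7, 1, 3, 4
Ranks of variable 2: 7, 6, 4, 5, 2, 3, 1
d = r₁ − r₂: -5, 0, 1, 2, -1, 0, 3
d²: 25, 0, 1, 4, 1, 0, 9; Σd² = 40
ρ = 1 − 6·40/(7·48) = 1 − 240/336 = 0.286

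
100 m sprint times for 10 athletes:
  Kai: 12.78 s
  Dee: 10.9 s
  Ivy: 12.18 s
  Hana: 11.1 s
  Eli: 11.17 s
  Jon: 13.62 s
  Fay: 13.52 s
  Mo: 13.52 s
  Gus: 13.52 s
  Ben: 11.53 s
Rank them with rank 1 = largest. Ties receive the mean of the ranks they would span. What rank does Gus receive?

3

Sorted (descending): 13.62, 13.52, 13.52, 13.52, 12.78, 12.18, 11.53, 11.17, 11.1, 10.9
The 3 values of 13.52 occupy positions 2–4 → average rank 3.
Gus has value 13.52 s → rank 3.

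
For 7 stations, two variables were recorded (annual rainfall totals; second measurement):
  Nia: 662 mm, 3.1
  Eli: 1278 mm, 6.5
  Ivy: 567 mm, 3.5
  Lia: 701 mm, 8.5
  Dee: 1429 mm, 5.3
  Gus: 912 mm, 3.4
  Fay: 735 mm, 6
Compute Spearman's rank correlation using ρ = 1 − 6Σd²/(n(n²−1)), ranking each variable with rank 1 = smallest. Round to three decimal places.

Ranks of variable 1: 2, 6, 1, 3, 7, 5, 4
Ranks of variable 2: 1, 6, 3, 7, 4, 2, 5
d = r₁ − r₂: 1, 0, -2, -4, 3, 3, -1
d²: 1, 0, 4, 16, 9, 9, 1; Σd² = 40
ρ = 1 − 6·40/(7·48) = 1 − 240/336 = 0.286

0.286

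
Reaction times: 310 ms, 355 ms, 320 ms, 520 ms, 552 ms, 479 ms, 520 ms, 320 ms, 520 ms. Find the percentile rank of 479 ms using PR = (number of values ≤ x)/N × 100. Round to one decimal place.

N = 9.
Strictly below 479: 4. Equal to 479: 1.
PR = 5/9 × 100 = 55.6

55.6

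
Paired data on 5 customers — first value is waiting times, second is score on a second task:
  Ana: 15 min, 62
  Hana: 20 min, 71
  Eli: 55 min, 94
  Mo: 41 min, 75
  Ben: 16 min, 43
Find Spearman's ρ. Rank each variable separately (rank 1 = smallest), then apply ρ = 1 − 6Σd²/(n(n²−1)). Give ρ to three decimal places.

0.900

Ranks of variable 1: 1, 3, 5, 4, 2
Ranks of variable 2: 2, 3, 5, 4, 1
d = r₁ − r₂: -1, 0, 0, 0, 1
d²: 1, 0, 0, 0, 1; Σd² = 2
ρ = 1 − 6·2/(5·24) = 1 − 12/120 = 0.900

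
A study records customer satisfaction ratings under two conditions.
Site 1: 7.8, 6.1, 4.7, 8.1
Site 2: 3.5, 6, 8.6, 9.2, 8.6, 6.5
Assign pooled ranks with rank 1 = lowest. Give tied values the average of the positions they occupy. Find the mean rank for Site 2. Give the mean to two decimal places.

Sorted (ascending): 3.5, 4.7, 6, 6.1, 6.5, 7.8, 8.1, 8.6, 8.6, 9.2
The 2 values of 8.6 occupy positions 8–9 → average rank (8+9)/2 = 8.5.
Site 2 values → pooled ranks: 3.5→1, 6→3, 8.6→8.5, 9.2→10, 8.6→8.5, 6.5→5
Mean rank = (1 + 3 + 8.5 + 10 + 8.5 + 5) / 6 = 6.00

6.00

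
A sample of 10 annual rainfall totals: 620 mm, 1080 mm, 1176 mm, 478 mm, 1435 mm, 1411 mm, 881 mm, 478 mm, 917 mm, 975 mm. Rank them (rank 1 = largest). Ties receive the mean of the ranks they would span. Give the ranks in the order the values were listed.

8, 4, 3, 9.5, 1, 2, 7, 9.5, 6, 5

Sorted (descending): 1435, 1411, 1176, 1080, 975, 917, 881, 620, 478, 478
The 2 values of 478 occupy positions 9–10 → average rank (9+10)/2 = 9.5.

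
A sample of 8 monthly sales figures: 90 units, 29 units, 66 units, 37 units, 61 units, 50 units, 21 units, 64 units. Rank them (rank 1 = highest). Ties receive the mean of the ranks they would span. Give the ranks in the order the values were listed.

1, 7, 2, 6, 4, 5, 8, 3

Sorted (descending): 90, 66, 64, 61, 50, 37, 29, 21
No ties — each value takes its position as its rank.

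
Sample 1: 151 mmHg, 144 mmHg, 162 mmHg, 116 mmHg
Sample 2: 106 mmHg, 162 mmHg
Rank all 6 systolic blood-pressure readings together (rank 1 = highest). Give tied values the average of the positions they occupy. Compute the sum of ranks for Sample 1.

Sorted (descending): 162, 162, 151, 144, 116, 106
The 2 values of 162 occupy positions 1–2 → average rank (1+2)/2 = 1.5.
Sample 1 values → pooled ranks: 151→3, 144→4, 162→1.5, 116→5
Rank sum = 3 + 4 + 1.5 + 5 = 13.5

13.5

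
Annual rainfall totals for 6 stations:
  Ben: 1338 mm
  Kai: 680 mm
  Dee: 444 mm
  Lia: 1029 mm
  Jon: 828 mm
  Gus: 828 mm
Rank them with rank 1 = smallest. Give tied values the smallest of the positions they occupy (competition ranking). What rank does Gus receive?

3

Sorted (ascending): 444, 680, 828, 828, 1029, 1338
The 2 values of 828 occupy positions 3–4 → each gets rank 3.
Gus has value 828 mm → rank 3.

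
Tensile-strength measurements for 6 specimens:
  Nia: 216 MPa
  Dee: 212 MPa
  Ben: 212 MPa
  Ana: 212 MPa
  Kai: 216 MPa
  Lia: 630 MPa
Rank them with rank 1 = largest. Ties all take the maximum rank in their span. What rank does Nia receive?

Sorted (descending): 630, 216, 216, 212, 212, 212
The 2 values of 216 occupy positions 2–3 → each gets rank 3.
The 3 values of 212 occupy positions 4–6 → each gets rank 6.
Nia has value 216 MPa → rank 3.

3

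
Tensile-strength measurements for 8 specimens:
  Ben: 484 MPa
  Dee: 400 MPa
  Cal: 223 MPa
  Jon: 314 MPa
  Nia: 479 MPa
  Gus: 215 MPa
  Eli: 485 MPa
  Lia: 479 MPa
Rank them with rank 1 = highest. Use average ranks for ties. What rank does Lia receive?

3.5

Sorted (descending): 485, 484, 479, 479, 400, 314, 223, 215
The 2 values of 479 occupy positions 3–4 → average rank (3+4)/2 = 3.5.
Lia has value 479 MPa → rank 3.5.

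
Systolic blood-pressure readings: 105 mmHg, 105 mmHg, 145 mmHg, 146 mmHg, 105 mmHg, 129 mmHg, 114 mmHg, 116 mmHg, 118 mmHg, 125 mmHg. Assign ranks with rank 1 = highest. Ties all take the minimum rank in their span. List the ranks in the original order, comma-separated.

Sorted (descending): 146, 145, 129, 125, 118, 116, 114, 105, 105, 105
The 3 values of 105 occupy positions 8–10 → each gets rank 8.

8, 8, 2, 1, 8, 3, 7, 6, 5, 4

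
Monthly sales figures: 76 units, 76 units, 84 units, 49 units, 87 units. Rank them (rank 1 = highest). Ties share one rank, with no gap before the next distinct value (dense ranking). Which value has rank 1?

87

Sorted (descending): 87, 84, 76, 76, 49
The 2 values of 76 share dense rank 3.
Remaining distinct values take the next consecutive integers.
Rank 1 → value 87.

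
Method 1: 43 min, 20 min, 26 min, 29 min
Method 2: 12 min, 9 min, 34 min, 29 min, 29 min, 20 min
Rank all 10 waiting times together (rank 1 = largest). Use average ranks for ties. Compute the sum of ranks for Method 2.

Sorted (descending): 43, 34, 29, 29, 29, 26, 20, 20, 12, 9
The 3 values of 29 occupy positions 3–5 → average rank 4.
The 2 values of 20 occupy positions 7–8 → average rank (7+8)/2 = 7.5.
Method 2 values → pooled ranks: 12→9, 9→10, 34→2, 29→4, 29→4, 20→7.5
Rank sum = 9 + 10 + 2 + 4 + 4 + 7.5 = 36.5

36.5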